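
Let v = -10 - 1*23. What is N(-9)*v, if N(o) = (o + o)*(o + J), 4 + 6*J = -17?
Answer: -7425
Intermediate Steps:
J = -7/2 (J = -⅔ + (⅙)*(-17) = -⅔ - 17/6 = -7/2 ≈ -3.5000)
v = -33 (v = -10 - 23 = -33)
N(o) = 2*o*(-7/2 + o) (N(o) = (o + o)*(o - 7/2) = (2*o)*(-7/2 + o) = 2*o*(-7/2 + o))
N(-9)*v = -9*(-7 + 2*(-9))*(-33) = -9*(-7 - 18)*(-33) = -9*(-25)*(-33) = 225*(-33) = -7425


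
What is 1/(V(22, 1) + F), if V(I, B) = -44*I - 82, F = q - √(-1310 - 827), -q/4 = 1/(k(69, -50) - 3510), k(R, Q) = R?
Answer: -12432491286/13079404506013 + 11840481*I*√2137/13079404506013 ≈ -0.00095054 + 4.1849e-5*I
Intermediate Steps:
q = 4/3441 (q = -4/(69 - 3510) = -4/(-3441) = -4*(-1/3441) = 4/3441 ≈ 0.0011625)
F = 4/3441 - I*√2137 (F = 4/3441 - √(-1310 - 827) = 4/3441 - √(-2137) = 4/3441 - I*√2137 ≈ 0.0011625 - 46.228*I)
V(I, B) = -82 - 44*I
1/(V(22, 1) + F) = 1/((-82 - 44*22) + (4/3441 - I*√2137)) = 1/((-82 - 968) + (4/3441 - I*√2137)) = 1/(-1050 + (4/3441 - I*√2137)) = 1/(-3613046/3441 - I*√2137)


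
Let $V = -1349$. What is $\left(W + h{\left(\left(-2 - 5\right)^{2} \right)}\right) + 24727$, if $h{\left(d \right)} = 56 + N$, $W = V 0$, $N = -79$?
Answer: $24704$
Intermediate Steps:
$W = 0$ ($W = \left(-1349\right) 0 = 0$)
$h{\left(d \right)} = -23$ ($h{\left(d \right)} = 56 - 79 = -23$)
$\left(W + h{\left(\left(-2 - 5\right)^{2} \right)}\right) + 24727 = \left(0 - 23\right) + 24727 = -23 + 24727 = 24704$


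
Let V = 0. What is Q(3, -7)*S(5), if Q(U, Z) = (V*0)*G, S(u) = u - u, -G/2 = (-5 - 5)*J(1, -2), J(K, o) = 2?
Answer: 0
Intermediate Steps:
G = 40 (G = -2*(-5 - 5)*2 = -(-20)*2 = -2*(-20) = 40)
S(u) = 0
Q(U, Z) = 0 (Q(U, Z) = (0*0)*40 = 0*40 = 0)
Q(3, -7)*S(5) = 0*0 = 0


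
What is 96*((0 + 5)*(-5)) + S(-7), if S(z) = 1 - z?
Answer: -2392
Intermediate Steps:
96*((0 + 5)*(-5)) + S(-7) = 96*((0 + 5)*(-5)) + (1 - 1*(-7)) = 96*(5*(-5)) + (1 + 7) = 96*(-25) + 8 = -2400 + 8 = -2392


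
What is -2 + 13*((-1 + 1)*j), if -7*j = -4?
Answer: -2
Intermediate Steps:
j = 4/7 (j = -⅐*(-4) = 4/7 ≈ 0.57143)
-2 + 13*((-1 + 1)*j) = -2 + 13*((-1 + 1)*(4/7)) = -2 + 13*(0*(4/7)) = -2 + 13*0 = -2 + 0 = -2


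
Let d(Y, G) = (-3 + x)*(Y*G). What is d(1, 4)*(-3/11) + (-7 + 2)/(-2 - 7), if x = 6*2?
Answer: -917/99 ≈ -9.2626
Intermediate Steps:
x = 12
d(Y, G) = 9*G*Y (d(Y, G) = (-3 + 12)*(Y*G) = 9*(G*Y) = 9*G*Y)
d(1, 4)*(-3/11) + (-7 + 2)/(-2 - 7) = (9*4*1)*(-3/11) + (-7 + 2)/(-2 - 7) = 36*(-3*1/11) - 5/(-9) = 36*(-3/11) - 5*(-1/9) = -108/11 + 5/9 = -917/99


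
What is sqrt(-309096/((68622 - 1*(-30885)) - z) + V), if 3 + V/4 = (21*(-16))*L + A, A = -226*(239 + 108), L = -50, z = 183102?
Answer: 2*I*sqrt(47848520368955)/27865 ≈ 496.48*I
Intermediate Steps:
A = -78422 (A = -226*347 = -78422)
V = -246500 (V = -12 + 4*((21*(-16))*(-50) - 78422) = -12 + 4*(-336*(-50) - 78422) = -12 + 4*(16800 - 78422) = -12 + 4*(-61622) = -12 - 246488 = -246500)
sqrt(-309096/((68622 - 1*(-30885)) - z) + V) = sqrt(-309096/((68622 - 1*(-30885)) - 1*183102) - 246500) = sqrt(-309096/((68622 + 30885) - 183102) - 246500) = sqrt(-309096/(99507 - 183102) - 246500) = sqrt(-309096/(-83595) - 246500) = sqrt(-309096*(-1/83595) - 246500) = sqrt(103032/27865 - 246500) = sqrt(-6868619468/27865) = 2*I*sqrt(47848520368955)/27865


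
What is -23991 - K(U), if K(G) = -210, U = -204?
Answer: -23781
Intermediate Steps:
-23991 - K(U) = -23991 - 1*(-210) = -23991 + 210 = -23781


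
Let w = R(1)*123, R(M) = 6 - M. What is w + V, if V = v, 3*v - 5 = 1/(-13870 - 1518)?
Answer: 28467799/46164 ≈ 616.67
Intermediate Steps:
v = 76939/46164 (v = 5/3 + 1/(3*(-13870 - 1518)) = 5/3 + (⅓)/(-15388) = 5/3 + (⅓)*(-1/15388) = 5/3 - 1/46164 = 76939/46164 ≈ 1.6666)
V = 76939/46164 ≈ 1.6666
w = 615 (w = (6 - 1*1)*123 = (6 - 1)*123 = 5*123 = 615)
w + V = 615 + 76939/46164 = 28467799/46164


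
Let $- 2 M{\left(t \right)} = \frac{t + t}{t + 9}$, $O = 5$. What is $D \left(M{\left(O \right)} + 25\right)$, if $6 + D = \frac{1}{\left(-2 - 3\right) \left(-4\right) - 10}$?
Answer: $- \frac{4071}{28} \approx -145.39$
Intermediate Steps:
$M{\left(t \right)} = - \frac{t}{9 + t}$ ($M{\left(t \right)} = - \frac{\left(t + t\right) \frac{1}{t + 9}}{2} = - \frac{2 t \frac{1}{9 + t}}{2} = - \frac{t}{9 + t}$)
$D = - \frac{59}{10}$ ($D = -6 + \frac{1}{\left(-2 - 3\right) \left(-4\right) - 10} = -6 + \frac{1}{\left(-5\right) \left(-4\right) - 10} = -6 + \frac{1}{20 - 10} = -6 + \frac{1}{10} = - \frac{59}{10} \approx -5.9$)
$D \left(M{\left(O \right)} + 25\right) = - \frac{59 \left(\left(-1\right) 5 \frac{1}{9 + 5} + 25\right)}{10} = - \frac{59 \left(\left(-1\right) 5 \cdot \frac{1}{14} + 25\right)}{10} = - \frac{59 \left(- \frac{5}{14} + 25\right)}{10} = \left(- \frac{59}{10}\right) \frac{345}{14} = - \frac{4071}{28}$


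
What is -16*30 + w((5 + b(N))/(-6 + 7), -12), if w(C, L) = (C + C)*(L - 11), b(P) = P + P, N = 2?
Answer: -894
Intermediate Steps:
b(P) = 2*P
w(C, L) = 2*C*(-11 + L) (w(C, L) = (2*C)*(-11 + L) = 2*C*(-11 + L))
-16*30 + w((5 + b(N))/(-6 + 7), -12) = -16*30 + 2*((5 + 2*2)/(-6 + 7))*(-11 - 12) = -480 + 2*((5 + 4)/1)*(-23) = -480 + 2*(9*1)*(-23) = -480 + 2*9*(-23) = -480 - 414 = -894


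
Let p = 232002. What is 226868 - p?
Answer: -5134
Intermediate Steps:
226868 - p = 226868 - 1*232002 = 226868 - 232002 = -5134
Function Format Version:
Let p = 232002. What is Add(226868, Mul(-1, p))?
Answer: -5134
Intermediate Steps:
Add(226868, Mul(-1, p)) = Add(226868, Mul(-1, 232002)) = Add(226868, -232002) = -5134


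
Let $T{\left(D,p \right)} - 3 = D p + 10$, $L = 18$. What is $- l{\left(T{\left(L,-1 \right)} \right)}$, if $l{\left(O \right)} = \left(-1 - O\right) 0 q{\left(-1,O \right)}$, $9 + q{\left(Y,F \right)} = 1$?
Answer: $0$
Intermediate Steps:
$q{\left(Y,F \right)} = -8$ ($q{\left(Y,F \right)} = -9 + 1 = -8$)
$T{\left(D,p \right)} = 13 + D p$ ($T{\left(D,p \right)} = 3 + \left(D p + 10\right) = 3 + \left(10 + D p\right) = 13 + D p$)
$l{\left(O \right)} = 0$ ($l{\left(O \right)} = \left(-1 - O\right) 0 \left(-8\right) = 0 \left(-8\right) = 0$)
$- l{\left(T{\left(L,-1 \right)} \right)} = \left(-1\right) 0 = 0$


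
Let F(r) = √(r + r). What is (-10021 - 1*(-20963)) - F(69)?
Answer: 10942 - √138 ≈ 10930.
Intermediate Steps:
F(r) = √2*√r (F(r) = √(2*r) = √2*√r)
(-10021 - 1*(-20963)) - F(69) = (-10021 - 1*(-20963)) - √2*√69 = (-10021 + 20963) - √138 = 10942 - √138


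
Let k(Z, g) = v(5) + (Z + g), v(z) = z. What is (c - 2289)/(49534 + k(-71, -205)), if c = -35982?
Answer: -12757/16421 ≈ -0.77687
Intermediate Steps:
k(Z, g) = 5 + Z + g (k(Z, g) = 5 + (Z + g) = 5 + Z + g)
(c - 2289)/(49534 + k(-71, -205)) = (-35982 - 2289)/(49534 + (5 - 71 - 205)) = -38271/(49534 - 271) = -38271/49263 = -38271*1/49263 = -12757/16421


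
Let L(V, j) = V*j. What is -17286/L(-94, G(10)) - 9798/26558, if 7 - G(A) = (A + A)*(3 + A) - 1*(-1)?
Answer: -173254659/158524702 ≈ -1.0929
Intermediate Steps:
G(A) = 6 - 2*A*(3 + A) (G(A) = 7 - ((A + A)*(3 + A) - 1*(-1)) = 7 - ((2*A)*(3 + A) + 1) = 7 - (2*A*(3 + A) + 1) = 7 - (1 + 2*A*(3 + A)) = 7 + (-1 - 2*A*(3 + A)) = 6 - 2*A*(3 + A))
-17286/L(-94, G(10)) - 9798/26558 = -17286*(-1/(94*(6 - 6*10 - 2*10²))) - 9798/26558 = -17286*(-1/(94*(6 - 60 - 2*100))) - 9798*1/26558 = -17286*(-1/(94*(6 - 60 - 200))) - 4899/13279 = -17286/((-94*(-254))) - 4899/13279 = -17286/23876 - 4899/13279 = -17286*1/23876 - 4899/13279 = -8643/11938 - 4899/13279 = -173254659/158524702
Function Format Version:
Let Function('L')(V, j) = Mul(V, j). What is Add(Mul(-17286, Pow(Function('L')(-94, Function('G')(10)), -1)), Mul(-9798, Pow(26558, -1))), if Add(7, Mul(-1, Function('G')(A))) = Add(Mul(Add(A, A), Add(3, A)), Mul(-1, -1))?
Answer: Rational(-173254659, 158524702) ≈ -1.0929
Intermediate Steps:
Function('G')(A) = Add(6, Mul(-2, A, Add(3, A))) (Function('G')(A) = Add(7, Mul(-1, Add(Mul(Add(A, A), Add(3, A)), Mul(-1, -1)))) = Add(7, Mul(-1, Add(Mul(Mul(2, A), Add(3, A)), 1))) = Add(7, Mul(-1, Add(Mul(2, A, Add(3, A)), 1))) = Add(7, Mul(-1, Add(1, Mul(2, A, Add(3, A))))) = Add(7, Add(-1, Mul(-2, A, Add(3, A)))) = Add(6, Mul(-2, A, Add(3, A))))
Add(Mul(-17286, Pow(Function('L')(-94, Function('G')(10)), -1)), Mul(-9798, Pow(26558, -1))) = Add(Mul(-17286, Pow(Mul(-94, Add(6, Mul(-6, 10), Mul(-2, Pow(10, 2)))), -1)), Mul(-9798, Pow(26558, -1))) = Add(Mul(-17286, Pow(Mul(-94, Add(6, -60, Mul(-2, 100))), -1)), Mul(-9798, Rational(1, 26558))) = Add(Mul(-17286, Pow(Mul(-94, Add(6, -60, -200)), -1)), Rational(-4899, 13279)) = Add(Mul(-17286, Pow(Mul(-94, -254), -1)), Rational(-4899, 13279)) = Add(Mul(-17286, Pow(23876, -1)), Rational(-4899, 13279)) = Add(Mul(-17286, Rational(1, 23876)), Rational(-4899, 13279)) = Add(Rational(-8643, 11938), Rational(-4899, 13279)) = Rational(-173254659, 158524702)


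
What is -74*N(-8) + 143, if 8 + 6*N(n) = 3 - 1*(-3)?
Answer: 503/3 ≈ 167.67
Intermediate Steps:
N(n) = -⅓ (N(n) = -4/3 + (3 - 1*(-3))/6 = -4/3 + (3 + 3)/6 = -4/3 + (⅙)*6 = -4/3 + 1 = -⅓)
-74*N(-8) + 143 = -74*(-⅓) + 143 = 74/3 + 143 = 503/3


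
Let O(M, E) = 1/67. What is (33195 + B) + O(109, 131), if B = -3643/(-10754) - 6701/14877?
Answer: 18727422313313/564165594 ≈ 33195.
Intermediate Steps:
O(M, E) = 1/67
B = -940297/8420382 (B = -3643*(-1/10754) - 6701*1/14877 = 3643/10754 - 6701/14877 = -940297/8420382 ≈ -0.11167)
(33195 + B) + O(109, 131) = (33195 - 940297/8420382) + 1/67 = 279513640193/8420382 + 1/67 = 18727422313313/564165594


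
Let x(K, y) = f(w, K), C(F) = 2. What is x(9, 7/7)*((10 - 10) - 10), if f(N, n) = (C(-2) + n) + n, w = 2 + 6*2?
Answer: -200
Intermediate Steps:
w = 14 (w = 2 + 12 = 14)
f(N, n) = 2 + 2*n (f(N, n) = (2 + n) + n = 2 + 2*n)
x(K, y) = 2 + 2*K
x(9, 7/7)*((10 - 10) - 10) = (2 + 2*9)*((10 - 10) - 10) = (2 + 18)*(0 - 10) = 20*(-10) = -200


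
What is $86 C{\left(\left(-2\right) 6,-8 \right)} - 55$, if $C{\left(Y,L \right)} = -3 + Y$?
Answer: $-1345$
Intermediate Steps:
$86 C{\left(\left(-2\right) 6,-8 \right)} - 55 = 86 \left(-3 - 12\right) - 55 = 86 \left(-15\right) - 55 = -1290 - 55 = -1345$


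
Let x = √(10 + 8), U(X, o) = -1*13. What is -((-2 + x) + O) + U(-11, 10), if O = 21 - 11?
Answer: -21 - 3*√2 ≈ -25.243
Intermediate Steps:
U(X, o) = -13
x = 3*√2 (x = √18 = 3*√2 ≈ 4.2426)
O = 10
-((-2 + x) + O) + U(-11, 10) = -((-2 + 3*√2) + 10) - 13 = -(8 + 3*√2) - 13 = (-8 - 3*√2) - 13 = -21 - 3*√2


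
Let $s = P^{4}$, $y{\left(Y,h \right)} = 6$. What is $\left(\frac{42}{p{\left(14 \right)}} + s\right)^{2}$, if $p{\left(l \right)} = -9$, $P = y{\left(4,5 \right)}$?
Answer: $\frac{15007876}{9} \approx 1.6675 \cdot 10^{6}$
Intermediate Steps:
$P = 6$
$s = 1296$ ($s = 6^{4} = 1296$)
$\left(\frac{42}{p{\left(14 \right)}} + s\right)^{2} = \left(\frac{42}{-9} + 1296\right)^{2} = \left(42 \left(- \frac{1}{9}\right) + 1296\right)^{2} = \left(- \frac{14}{3} + 1296\right)^{2} = \left(\frac{3874}{3}\right)^{2} = \frac{15007876}{9}$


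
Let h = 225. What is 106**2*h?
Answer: 2528100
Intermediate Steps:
106**2*h = 106**2*225 = 11236*225 = 2528100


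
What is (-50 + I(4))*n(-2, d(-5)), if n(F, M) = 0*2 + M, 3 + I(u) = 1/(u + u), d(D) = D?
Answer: 2115/8 ≈ 264.38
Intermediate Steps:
I(u) = -3 + 1/(2*u) (I(u) = -3 + 1/(u + u) = -3 + 1/(2*u))
n(F, M) = M (n(F, M) = 0 + M = M)
(-50 + I(4))*n(-2, d(-5)) = (-50 + (-3 + (½)/4))*(-5) = (-50 + (-3 + (½)*(¼)))*(-5) = (-50 + (-3 + ⅛))*(-5) = (-50 - 23/8)*(-5) = -423/8*(-5) = 2115/8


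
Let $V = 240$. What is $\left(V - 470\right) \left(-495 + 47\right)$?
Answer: $103040$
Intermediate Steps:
$\left(V - 470\right) \left(-495 + 47\right) = \left(240 - 470\right) \left(-495 + 47\right) = \left(-230\right) \left(-448\right) = 103040$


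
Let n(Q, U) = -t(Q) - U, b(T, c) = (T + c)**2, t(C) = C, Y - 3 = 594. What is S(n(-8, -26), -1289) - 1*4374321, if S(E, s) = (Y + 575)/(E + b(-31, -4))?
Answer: -5507268967/1259 ≈ -4.3743e+6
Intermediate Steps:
Y = 597 (Y = 3 + 594 = 597)
n(Q, U) = -Q - U
S(E, s) = 1172/(1225 + E) (S(E, s) = (597 + 575)/(E + (-31 - 4)**2) = 1172/(E + (-35)**2) = 1172/(E + 1225) = 1172/(1225 + E))
S(n(-8, -26), -1289) - 1*4374321 = 1172/(1225 + (-1*(-8) - 1*(-26))) - 1*4374321 = 1172/(1225 + (8 + 26)) - 4374321 = 1172/(1225 + 34) - 4374321 = 1172/1259 - 4374321 = -5507268967/1259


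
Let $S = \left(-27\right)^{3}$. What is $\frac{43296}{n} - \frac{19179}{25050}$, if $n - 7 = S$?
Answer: $- \frac{121827567}{41073650} \approx -2.9661$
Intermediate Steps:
$S = -19683$
$n = -19676$ ($n = 7 - 19683 = -19676$)
$\frac{43296}{n} - \frac{19179}{25050} = \frac{43296}{-19676} - \frac{19179}{25050} = 43296 \left(- \frac{1}{19676}\right) - \frac{6393}{8350} = - \frac{10824}{4919} - \frac{6393}{8350} = - \frac{121827567}{41073650}$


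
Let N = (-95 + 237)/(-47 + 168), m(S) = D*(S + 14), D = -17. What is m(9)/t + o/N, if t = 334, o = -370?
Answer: -7504351/23714 ≈ -316.45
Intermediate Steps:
m(S) = -238 - 17*S (m(S) = -17*(S + 14) = -17*(14 + S) = -238 - 17*S)
N = 142/121 ≈ 1.1736
m(9)/t + o/N = (-238 - 17*9)/334 - 370/142/121 = (-238 - 153)*(1/334) - 370*121/142 = -391*1/334 - 22385/71 = -391/334 - 22385/71 = -7504351/23714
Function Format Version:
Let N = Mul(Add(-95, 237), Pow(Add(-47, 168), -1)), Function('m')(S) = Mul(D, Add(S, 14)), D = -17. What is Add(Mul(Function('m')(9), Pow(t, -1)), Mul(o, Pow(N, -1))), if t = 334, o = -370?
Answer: Rational(-7504351, 23714) ≈ -316.45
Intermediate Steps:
Function('m')(S) = Add(-238, Mul(-17, S)) (Function('m')(S) = Mul(-17, Add(S, 14)) = Mul(-17, Add(14, S)) = Add(-238, Mul(-17, S)))
N = Rational(142, 121) (N = Mul(142, Pow(121, -1)) = Mul(142, Rational(1, 121)) = Rational(142, 121) ≈ 1.1736)
Add(Mul(Function('m')(9), Pow(t, -1)), Mul(o, Pow(N, -1))) = Add(Mul(Add(-238, Mul(-17, 9)), Pow(334, -1)), Mul(-370, Pow(Rational(142, 121), -1))) = Add(Mul(Add(-238, -153), Rational(1, 334)), Mul(-370, Rational(121, 142))) = Add(Mul(-391, Rational(1, 334)), Rational(-22385, 71)) = Add(Rational(-391, 334), Rational(-22385, 71)) = Rational(-7504351, 23714)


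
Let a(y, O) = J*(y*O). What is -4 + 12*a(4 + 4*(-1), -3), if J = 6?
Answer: -4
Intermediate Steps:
a(y, O) = 6*O*y (a(y, O) = 6*(y*O) = 6*(O*y) = 6*O*y)
-4 + 12*a(4 + 4*(-1), -3) = -4 + 12*(6*(-3)*(4 + 4*(-1))) = -4 + 12*(6*(-3)*(4 - 4)) = -4 + 12*(6*(-3)*0) = -4 + 12*0 = -4 + 0 = -4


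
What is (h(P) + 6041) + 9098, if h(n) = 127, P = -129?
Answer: 15266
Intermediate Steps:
(h(P) + 6041) + 9098 = (127 + 6041) + 9098 = 6168 + 9098 = 15266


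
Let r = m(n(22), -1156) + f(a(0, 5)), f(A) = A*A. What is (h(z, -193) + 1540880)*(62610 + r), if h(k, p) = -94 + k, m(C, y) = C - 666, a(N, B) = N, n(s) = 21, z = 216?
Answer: 95488188930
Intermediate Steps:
m(C, y) = -666 + C
f(A) = A²
r = -645 (r = (-666 + 21) + 0² = -645 + 0 = -645)
(h(z, -193) + 1540880)*(62610 + r) = ((-94 + 216) + 1540880)*(62610 - 645) = (122 + 1540880)*61965 = 1541002*61965 = 95488188930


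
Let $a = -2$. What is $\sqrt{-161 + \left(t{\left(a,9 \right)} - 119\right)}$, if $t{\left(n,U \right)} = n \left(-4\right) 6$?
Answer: $2 i \sqrt{58} \approx 15.232 i$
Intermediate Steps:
$t{\left(n,U \right)} = - 24 n$ ($t{\left(n,U \right)} = - 4 n 6 = - 24 n$)
$\sqrt{-161 + \left(t{\left(a,9 \right)} - 119\right)} = \sqrt{-161 - 71} = \sqrt{-232} = 2 i \sqrt{58}$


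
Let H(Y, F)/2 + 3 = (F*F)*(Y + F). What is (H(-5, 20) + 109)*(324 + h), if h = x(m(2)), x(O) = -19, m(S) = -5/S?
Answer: 3691415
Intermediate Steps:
h = -19
H(Y, F) = -6 + 2*F²*(F + Y) (H(Y, F) = -6 + 2*((F*F)*(Y + F)) = -6 + 2*(F²*(F + Y)) = -6 + 2*F²*(F + Y))
(H(-5, 20) + 109)*(324 + h) = ((-6 + 2*20³ + 2*(-5)*20²) + 109)*(324 - 19) = ((-6 + 2*8000 + 2*(-5)*400) + 109)*305 = ((-6 + 16000 - 4000) + 109)*305 = (11994 + 109)*305 = 12103*305 = 3691415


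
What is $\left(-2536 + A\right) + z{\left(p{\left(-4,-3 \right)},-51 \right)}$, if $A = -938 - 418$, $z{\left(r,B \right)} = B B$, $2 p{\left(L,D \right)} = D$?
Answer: $-1291$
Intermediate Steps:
$p{\left(L,D \right)} = \frac{D}{2}$
$z{\left(r,B \right)} = B^{2}$
$A = -1356$ ($A = -938 - 418 = -1356$)
$\left(-2536 + A\right) + z{\left(p{\left(-4,-3 \right)},-51 \right)} = \left(-2536 - 1356\right) + \left(-51\right)^{2} = -3892 + 2601 = -1291$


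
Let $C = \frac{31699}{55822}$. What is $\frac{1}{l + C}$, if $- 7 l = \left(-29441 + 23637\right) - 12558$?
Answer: $\frac{390754}{1025225457} \approx 0.00038114$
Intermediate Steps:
$C = \frac{31699}{55822}$ ($C = 31699 \cdot \frac{1}{55822} = \frac{31699}{55822} \approx 0.56786$)
$l = \frac{18362}{7}$ ($l = - \frac{\left(-29441 + 23637\right) - 12558}{7} = - \frac{-5804 - 12558}{7} = \left(- \frac{1}{7}\right) \left(-18362\right) = \frac{18362}{7} \approx 2623.1$)
$\frac{1}{l + C} = \frac{1}{\frac{18362}{7} + \frac{31699}{55822}} = \frac{1}{\frac{1025225457}{390754}} = \frac{390754}{1025225457}$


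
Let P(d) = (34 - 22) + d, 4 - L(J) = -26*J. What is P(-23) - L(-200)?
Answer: 5185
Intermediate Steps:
L(J) = 4 + 26*J (L(J) = 4 - (-26)*J = 4 + 26*J)
P(d) = 12 + d
P(-23) - L(-200) = (12 - 23) - (4 + 26*(-200)) = -11 - (4 - 5200) = -11 - 1*(-5196) = -11 + 5196 = 5185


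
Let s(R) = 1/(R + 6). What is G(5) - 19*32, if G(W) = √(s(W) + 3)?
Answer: -608 + √374/11 ≈ -606.24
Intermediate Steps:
s(R) = 1/(6 + R)
G(W) = √(3 + 1/(6 + W)) (G(W) = √(1/(6 + W) + 3) = √(3 + 1/(6 + W)))
G(5) - 19*32 = √((19 + 3*5)/(6 + 5)) - 19*32 = √((19 + 15)/11) - 608 = √((1/11)*34) - 608 = √(34/11) - 608 = √374/11 - 608 = -608 + √374/11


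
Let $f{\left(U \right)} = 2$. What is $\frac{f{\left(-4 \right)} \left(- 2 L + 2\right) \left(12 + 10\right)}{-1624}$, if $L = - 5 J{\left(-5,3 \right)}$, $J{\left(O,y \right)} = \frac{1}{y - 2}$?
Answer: $- \frac{66}{203} \approx -0.32512$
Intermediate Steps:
$J{\left(O,y \right)} = \frac{1}{-2 + y}$
$L = -5$ ($L = - \frac{5}{-2 + 3} = - \frac{5}{1} = \left(-5\right) 1 = -5$)
$\frac{f{\left(-4 \right)} \left(- 2 L + 2\right) \left(12 + 10\right)}{-1624} = \frac{2 \left(\left(-2\right) \left(-5\right) + 2\right) \left(12 + 10\right)}{-1624} = 2 \left(10 + 2\right) 22 \left(- \frac{1}{1624}\right) = 2 \cdot 12 \cdot 22 \left(- \frac{1}{1624}\right) = 24 \cdot 22 \left(- \frac{1}{1624}\right) = 528 \left(- \frac{1}{1624}\right) = - \frac{66}{203}$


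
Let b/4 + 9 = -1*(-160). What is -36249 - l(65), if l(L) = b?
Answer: -36853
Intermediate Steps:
b = 604 (b = -36 + 4*(-1*(-160)) = -36 + 4*160 = -36 + 640 = 604)
l(L) = 604
-36249 - l(65) = -36249 - 1*604 = -36249 - 604 = -36853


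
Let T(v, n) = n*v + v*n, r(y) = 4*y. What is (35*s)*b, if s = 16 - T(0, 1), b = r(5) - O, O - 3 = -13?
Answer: 16800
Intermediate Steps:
O = -10 (O = 3 - 13 = -10)
T(v, n) = 2*n*v (T(v, n) = n*v + n*v = 2*n*v)
b = 30 (b = 4*5 - 1*(-10) = 20 + 10 = 30)
s = 16 (s = 16 - 2*0 = 16 - 1*0 = 16 + 0 = 16)
(35*s)*b = (35*16)*30 = 560*30 = 16800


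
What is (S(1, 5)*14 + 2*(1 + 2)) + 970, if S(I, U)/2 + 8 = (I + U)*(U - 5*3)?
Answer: -928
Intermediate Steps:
S(I, U) = -16 + 2*(-15 + U)*(I + U) (S(I, U) = -16 + 2*((I + U)*(U - 5*3)) = -16 + 2*((I + U)*(U - 15)) = -16 + 2*((I + U)*(-15 + U)) = -16 + 2*((-15 + U)*(I + U)) = -16 + 2*(-15 + U)*(I + U))
(S(1, 5)*14 + 2*(1 + 2)) + 970 = ((-16 - 30*1 - 30*5 + 2*5² + 2*1*5)*14 + 2*(1 + 2)) + 970 = ((-16 - 30 - 150 + 2*25 + 10)*14 + 2*3) + 970 = ((-16 - 30 - 150 + 50 + 10)*14 + 6) + 970 = (-136*14 + 6) + 970 = (-1904 + 6) + 970 = -1898 + 970 = -928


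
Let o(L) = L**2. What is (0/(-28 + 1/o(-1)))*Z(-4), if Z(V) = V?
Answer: 0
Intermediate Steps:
(0/(-28 + 1/o(-1)))*Z(-4) = (0/(-28 + 1/((-1)**2)))*(-4) = (0/(-28 + 1/1))*(-4) = (0/(-28 + 1))*(-4) = (0/(-27))*(-4) = (0*(-1/27))*(-4) = 0*(-4) = 0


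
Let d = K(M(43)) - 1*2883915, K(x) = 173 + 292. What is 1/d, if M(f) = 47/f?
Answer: -1/2883450 ≈ -3.4681e-7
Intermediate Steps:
K(x) = 465
d = -2883450 (d = 465 - 1*2883915 = 465 - 2883915 = -2883450)
1/d = 1/(-2883450) = -1/2883450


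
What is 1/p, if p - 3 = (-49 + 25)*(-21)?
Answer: 1/507 ≈ 0.0019724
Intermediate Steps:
p = 507 (p = 3 + (-49 + 25)*(-21) = 3 - 24*(-21) = 3 + 504 = 507)
1/p = 1/507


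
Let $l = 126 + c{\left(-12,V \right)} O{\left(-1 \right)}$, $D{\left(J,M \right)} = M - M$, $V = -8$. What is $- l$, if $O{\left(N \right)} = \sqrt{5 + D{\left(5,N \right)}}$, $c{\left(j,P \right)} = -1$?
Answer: $-126 + \sqrt{5} \approx -123.76$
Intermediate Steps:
$D{\left(J,M \right)} = 0$
$O{\left(N \right)} = \sqrt{5}$ ($O{\left(N \right)} = \sqrt{5 + 0} = \sqrt{5}$)
$l = 126 - \sqrt{5} \approx 123.76$
$- l = - (126 - \sqrt{5}) = -126 + \sqrt{5}$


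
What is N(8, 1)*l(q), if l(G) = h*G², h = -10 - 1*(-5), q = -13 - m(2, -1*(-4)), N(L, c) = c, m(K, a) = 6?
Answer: -1805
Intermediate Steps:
q = -19 (q = -13 - 1*6 = -13 - 6 = -19)
h = -5 (h = -10 + 5 = -5)
l(G) = -5*G²
N(8, 1)*l(q) = 1*(-5*(-19)²) = 1*(-5*361) = 1*(-1805) = -1805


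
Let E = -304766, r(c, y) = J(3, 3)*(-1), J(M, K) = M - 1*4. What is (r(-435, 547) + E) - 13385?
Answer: -318150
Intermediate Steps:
J(M, K) = -4 + M (J(M, K) = M - 4 = -4 + M)
r(c, y) = 1 (r(c, y) = (-4 + 3)*(-1) = -1*(-1) = 1)
(r(-435, 547) + E) - 13385 = (1 - 304766) - 13385 = -304765 - 13385 = -318150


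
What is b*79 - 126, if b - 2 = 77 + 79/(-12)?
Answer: 67139/12 ≈ 5594.9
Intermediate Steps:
b = 869/12 (b = 2 + (77 + 79/(-12)) = 2 + (77 + 79*(-1/12)) = 2 + (77 - 79/12) = 2 + 845/12 = 869/12 ≈ 72.417)
b*79 - 126 = (869/12)*79 - 126 = 68651/12 - 126 = 67139/12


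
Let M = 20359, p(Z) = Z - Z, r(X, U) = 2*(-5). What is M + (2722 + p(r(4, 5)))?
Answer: 23081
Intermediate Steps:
r(X, U) = -10
p(Z) = 0
M + (2722 + p(r(4, 5))) = 20359 + (2722 + 0) = 20359 + 2722 = 23081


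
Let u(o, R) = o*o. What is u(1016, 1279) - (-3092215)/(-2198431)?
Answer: 2269340498121/2198431 ≈ 1.0323e+6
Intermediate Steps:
u(o, R) = o²
u(1016, 1279) - (-3092215)/(-2198431) = 1016² - (-3092215)/(-2198431) = 1032256 - (-3092215)*(-1)/2198431 = 1032256 - 1*3092215/2198431 = 1032256 - 3092215/2198431 = 2269340498121/2198431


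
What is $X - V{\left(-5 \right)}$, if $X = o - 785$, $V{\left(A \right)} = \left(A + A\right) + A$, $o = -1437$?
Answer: $-2207$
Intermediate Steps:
$V{\left(A \right)} = 3 A$ ($V{\left(A \right)} = 2 A + A = 3 A$)
$X = -2222$ ($X = -1437 - 785 = -2222$)
$X - V{\left(-5 \right)} = -2222 - 3 \left(-5\right) = -2222 - -15 = -2222 + 15 = -2207$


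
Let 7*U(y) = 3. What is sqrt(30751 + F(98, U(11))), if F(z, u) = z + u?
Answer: 9*sqrt(18662)/7 ≈ 175.64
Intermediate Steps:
U(y) = 3/7 (U(y) = (1/7)*3 = 3/7)
F(z, u) = u + z
sqrt(30751 + F(98, U(11))) = sqrt(30751 + (3/7 + 98)) = sqrt(30751 + 689/7) = sqrt(215946/7) = 9*sqrt(18662)/7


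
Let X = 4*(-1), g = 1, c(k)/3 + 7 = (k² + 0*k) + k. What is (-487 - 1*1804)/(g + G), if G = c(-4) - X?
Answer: -2291/20 ≈ -114.55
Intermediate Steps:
c(k) = -21 + 3*k + 3*k² (c(k) = -21 + 3*((k² + 0*k) + k) = -21 + 3*((k² + 0) + k) = -21 + 3*(k² + k) = -21 + 3*(k + k²) = -21 + (3*k + 3*k²) = -21 + 3*k + 3*k²)
X = -4
G = 19 (G = (-21 + 3*(-4) + 3*(-4)²) - 1*(-4) = (-21 - 12 + 3*16) + 4 = (-21 - 12 + 48) + 4 = 15 + 4 = 19)
(-487 - 1*1804)/(g + G) = (-487 - 1*1804)/(1 + 19) = (-487 - 1804)/20 = -2291*1/20 = -2291/20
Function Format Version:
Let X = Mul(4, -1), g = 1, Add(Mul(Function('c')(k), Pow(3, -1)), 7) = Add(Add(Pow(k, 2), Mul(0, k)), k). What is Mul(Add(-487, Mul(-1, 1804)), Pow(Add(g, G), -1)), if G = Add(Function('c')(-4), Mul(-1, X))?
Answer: Rational(-2291, 20) ≈ -114.55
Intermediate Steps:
Function('c')(k) = Add(-21, Mul(3, k), Mul(3, Pow(k, 2))) (Function('c')(k) = Add(-21, Mul(3, Add(Add(Pow(k, 2), Mul(0, k)), k))) = Add(-21, Mul(3, Add(Add(Pow(k, 2), 0), k))) = Add(-21, Mul(3, Add(Pow(k, 2), k))) = Add(-21, Mul(3, Add(k, Pow(k, 2)))) = Add(-21, Add(Mul(3, k), Mul(3, Pow(k, 2)))) = Add(-21, Mul(3, k), Mul(3, Pow(k, 2))))
X = -4
G = 19 (G = Add(Add(-21, Mul(3, -4), Mul(3, Pow(-4, 2))), Mul(-1, -4)) = Add(Add(-21, -12, Mul(3, 16)), 4) = Add(Add(-21, -12, 48), 4) = Add(15, 4) = 19)
Mul(Add(-487, Mul(-1, 1804)), Pow(Add(g, G), -1)) = Mul(Add(-487, Mul(-1, 1804)), Pow(Add(1, 19), -1)) = Mul(Add(-487, -1804), Pow(20, -1)) = Mul(-2291, Rational(1, 20)) = Rational(-2291, 20)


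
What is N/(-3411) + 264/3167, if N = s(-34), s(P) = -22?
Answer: 970178/10802637 ≈ 0.089809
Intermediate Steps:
N = -22
N/(-3411) + 264/3167 = -22/(-3411) + 264/3167 = -22*(-1/3411) + 264*(1/3167) = 22/3411 + 264/3167 = 970178/10802637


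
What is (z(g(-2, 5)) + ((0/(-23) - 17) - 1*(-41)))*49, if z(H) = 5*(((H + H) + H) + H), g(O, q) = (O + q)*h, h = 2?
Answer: 7056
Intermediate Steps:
g(O, q) = 2*O + 2*q (g(O, q) = (O + q)*2 = 2*O + 2*q)
z(H) = 20*H (z(H) = 5*((2*H + H) + H) = 5*(3*H + H) = 5*(4*H) = 20*H)
(z(g(-2, 5)) + ((0/(-23) - 17) - 1*(-41)))*49 = (20*(2*(-2) + 2*5) + ((0/(-23) - 17) - 1*(-41)))*49 = (20*(-4 + 10) + ((0*(-1/23) - 17) + 41))*49 = (20*6 + ((0 - 17) + 41))*49 = (120 + (-17 + 41))*49 = (120 + 24)*49 = 144*49 = 7056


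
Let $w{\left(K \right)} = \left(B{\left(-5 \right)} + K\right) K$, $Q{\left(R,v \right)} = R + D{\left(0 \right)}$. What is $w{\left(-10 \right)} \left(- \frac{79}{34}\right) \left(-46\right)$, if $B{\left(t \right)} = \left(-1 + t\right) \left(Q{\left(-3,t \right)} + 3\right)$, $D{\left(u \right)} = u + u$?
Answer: $\frac{181700}{17} \approx 10688.0$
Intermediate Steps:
$D{\left(u \right)} = 2 u$
$Q{\left(R,v \right)} = R$ ($Q{\left(R,v \right)} = R + 2 \cdot 0 = R + 0 = R$)
$B{\left(t \right)} = 0$ ($B{\left(t \right)} = \left(-1 + t\right) \left(-3 + 3\right) = \left(-1 + t\right) 0 = 0$)
$w{\left(K \right)} = K^{2}$ ($w{\left(K \right)} = \left(0 + K\right) K = K K = K^{2}$)
$w{\left(-10 \right)} \left(- \frac{79}{34}\right) \left(-46\right) = \left(-10\right)^{2} \left(- \frac{79}{34}\right) \left(-46\right) = 100 \left(\left(-79\right) \frac{1}{34}\right) \left(-46\right) = 100 \left(- \frac{79}{34}\right) \left(-46\right) = \left(- \frac{3950}{17}\right) \left(-46\right) = \frac{181700}{17}$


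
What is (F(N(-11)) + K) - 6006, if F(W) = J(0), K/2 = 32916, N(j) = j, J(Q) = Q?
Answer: 59826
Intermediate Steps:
K = 65832 (K = 2*32916 = 65832)
F(W) = 0
(F(N(-11)) + K) - 6006 = (0 + 65832) - 6006 = 65832 - 6006 = 59826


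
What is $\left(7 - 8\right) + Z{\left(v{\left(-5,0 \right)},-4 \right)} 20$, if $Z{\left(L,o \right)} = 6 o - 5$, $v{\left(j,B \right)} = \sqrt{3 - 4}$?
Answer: $-581$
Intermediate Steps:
$v{\left(j,B \right)} = i$ ($v{\left(j,B \right)} = \sqrt{-1} = i$)
$Z{\left(L,o \right)} = -5 + 6 o$
$\left(7 - 8\right) + Z{\left(v{\left(-5,0 \right)},-4 \right)} 20 = \left(7 - 8\right) + \left(-5 + 6 \left(-4\right)\right) 20 = \left(7 - 8\right) + \left(-5 - 24\right) 20 = -1 - 580 = -581$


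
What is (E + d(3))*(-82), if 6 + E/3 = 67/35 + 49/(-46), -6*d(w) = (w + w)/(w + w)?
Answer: 3093122/2415 ≈ 1280.8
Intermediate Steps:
d(w) = -1/6 (d(w) = -(w + w)/(6*(w + w)) = -2*w/(6*(2*w)) = -2*w*1/(2*w)/6 = -1/6*1 = -1/6)
E = -24879/1610 (E = -18 + 3*(67/35 + 49/(-46)) = -18 + 3*(67*(1/35) + 49*(-1/46)) = -18 + 3*(67/35 - 49/46) = -18 + 3*(1367/1610) = -18 + 4101/1610 = -24879/1610 ≈ -15.453)
(E + d(3))*(-82) = (-24879/1610 - 1/6)*(-82) = -37721/2415*(-82) = 3093122/2415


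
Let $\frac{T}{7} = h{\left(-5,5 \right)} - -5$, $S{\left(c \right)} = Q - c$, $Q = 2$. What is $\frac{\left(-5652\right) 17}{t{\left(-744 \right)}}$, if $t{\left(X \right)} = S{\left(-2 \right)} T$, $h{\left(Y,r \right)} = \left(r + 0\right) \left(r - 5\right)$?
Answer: $- \frac{24021}{35} \approx -686.31$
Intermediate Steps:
$S{\left(c \right)} = 2 - c$
$h{\left(Y,r \right)} = r \left(-5 + r\right)$
$T = 35$ ($T = 7 \left(5 \left(-5 + 5\right) - -5\right) = 7 \left(5 \cdot 0 + 5\right) = 7 \left(0 + 5\right) = 7 \cdot 5 = 35$)
$t{\left(X \right)} = 140$ ($t{\left(X \right)} = \left(2 - -2\right) 35 = \left(2 + 2\right) 35 = 4 \cdot 35 = 140$)
$\frac{\left(-5652\right) 17}{t{\left(-744 \right)}} = \frac{\left(-5652\right) 17}{140} = \left(-96084\right) \frac{1}{140} = - \frac{24021}{35}$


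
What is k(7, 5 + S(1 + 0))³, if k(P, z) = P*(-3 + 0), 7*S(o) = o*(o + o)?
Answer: -9261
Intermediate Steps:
S(o) = 2*o²/7 (S(o) = (o*(o + o))/7 = (o*(2*o))/7 = (2*o²)/7 = 2*o²/7)
k(P, z) = -3*P (k(P, z) = P*(-3) = -3*P)
k(7, 5 + S(1 + 0))³ = (-3*7)³ = (-21)³ = -9261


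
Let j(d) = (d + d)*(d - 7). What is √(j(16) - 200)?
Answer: 2*√22 ≈ 9.3808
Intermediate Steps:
j(d) = 2*d*(-7 + d) (j(d) = (2*d)*(-7 + d) = 2*d*(-7 + d))
√(j(16) - 200) = √(2*16*(-7 + 16) - 200) = √(2*16*9 - 200) = √(288 - 200) = √88 = 2*√22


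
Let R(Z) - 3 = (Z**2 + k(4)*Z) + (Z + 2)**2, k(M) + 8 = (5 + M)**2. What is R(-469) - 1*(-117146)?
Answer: 520962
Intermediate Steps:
k(M) = -8 + (5 + M)**2
R(Z) = 3 + Z**2 + (2 + Z)**2 + 73*Z (R(Z) = 3 + ((Z**2 + (-8 + (5 + 4)**2)*Z) + (Z + 2)**2) = 3 + ((Z**2 + (-8 + 9**2)*Z) + (2 + Z)**2) = 3 + ((Z**2 + (-8 + 81)*Z) + (2 + Z)**2) = 3 + ((Z**2 + 73*Z) + (2 + Z)**2) = 3 + (Z**2 + (2 + Z)**2 + 73*Z) = 3 + Z**2 + (2 + Z)**2 + 73*Z)
R(-469) - 1*(-117146) = (7 + 2*(-469)**2 + 77*(-469)) - 1*(-117146) = (7 + 2*219961 - 36113) + 117146 = (7 + 439922 - 36113) + 117146 = 403816 + 117146 = 520962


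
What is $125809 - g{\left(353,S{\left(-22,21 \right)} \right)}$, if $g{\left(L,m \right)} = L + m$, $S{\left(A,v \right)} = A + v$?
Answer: $125457$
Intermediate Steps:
$125809 - g{\left(353,S{\left(-22,21 \right)} \right)} = 125809 - \left(353 + \left(-22 + 21\right)\right) = 125809 - \left(353 - 1\right) = 125809 - 352 = 125457$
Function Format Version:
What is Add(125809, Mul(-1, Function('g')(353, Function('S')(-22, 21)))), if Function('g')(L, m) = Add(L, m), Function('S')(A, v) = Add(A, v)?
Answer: 125457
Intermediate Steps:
Add(125809, Mul(-1, Function('g')(353, Function('S')(-22, 21)))) = Add(125809, Mul(-1, Add(353, Add(-22, 21)))) = Add(125809, Mul(-1, Add(353, -1))) = Add(125809, Mul(-1, 352)) = Add(125809, -352) = 125457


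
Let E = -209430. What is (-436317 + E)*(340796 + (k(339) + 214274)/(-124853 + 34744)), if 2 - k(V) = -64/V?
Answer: -2240786447086388632/10182317 ≈ -2.2007e+11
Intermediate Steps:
k(V) = 2 + 64/V (k(V) = 2 - (-64)/V = 2 + 64/V)
(-436317 + E)*(340796 + (k(339) + 214274)/(-124853 + 34744)) = (-436317 - 209430)*(340796 + ((2 + 64/339) + 214274)/(-124853 + 34744)) = -645747*(340796 + ((2 + 64*(1/339)) + 214274)/(-90109)) = -645747*(340796 + ((2 + 64/339) + 214274)*(-1/90109)) = -645747*(340796 + (742/339 + 214274)*(-1/90109)) = -645747*(340796 + (72639628/339)*(-1/90109)) = -645747*(340796 - 72639628/30546951) = -645747*10410206073368/30546951 = -2240786447086388632/10182317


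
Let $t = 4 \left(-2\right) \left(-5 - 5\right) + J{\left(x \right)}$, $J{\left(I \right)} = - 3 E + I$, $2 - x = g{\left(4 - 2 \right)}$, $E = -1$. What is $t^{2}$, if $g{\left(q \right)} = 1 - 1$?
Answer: $7225$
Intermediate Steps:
$g{\left(q \right)} = 0$
$x = 2$ ($x = 2 - 0 = 2 + 0 = 2$)
$J{\left(I \right)} = 3 + I$ ($J{\left(I \right)} = \left(-3\right) \left(-1\right) + I = 3 + I$)
$t = 85$ ($t = 4 \left(-2\right) \left(-5 - 5\right) + \left(3 + 2\right) = - 8 \left(-5 - 5\right) + 5 = \left(-8\right) \left(-10\right) + 5 = 80 + 5 = 85$)
$t^{2} = 85^{2} = 7225$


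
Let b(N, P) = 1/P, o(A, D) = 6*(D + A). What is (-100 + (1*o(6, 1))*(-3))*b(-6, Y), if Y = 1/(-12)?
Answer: 2712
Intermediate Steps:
o(A, D) = 6*A + 6*D (o(A, D) = 6*(A + D) = 6*A + 6*D)
Y = -1/12 ≈ -0.083333
(-100 + (1*o(6, 1))*(-3))*b(-6, Y) = (-100 + (1*(6*6 + 6*1))*(-3))/(-1/12) = (-100 + (1*(36 + 6))*(-3))*(-12) = (-100 + (1*42)*(-3))*(-12) = (-100 + 42*(-3))*(-12) = (-100 - 126)*(-12) = -226*(-12) = 2712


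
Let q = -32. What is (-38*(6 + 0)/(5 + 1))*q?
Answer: 1216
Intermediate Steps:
(-38*(6 + 0)/(5 + 1))*q = -38*(6 + 0)/(5 + 1)*(-32) = -228/6*(-32) = -38*1*(-32) = -38*(-32) = 1216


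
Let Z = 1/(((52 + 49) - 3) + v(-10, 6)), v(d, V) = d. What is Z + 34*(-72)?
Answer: -215423/88 ≈ -2448.0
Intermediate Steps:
Z = 1/88 (Z = 1/(((52 + 49) - 3) - 10) = 1/((101 - 3) - 10) = 1/(98 - 10) = 1/88 ≈ 0.011364)
Z + 34*(-72) = 1/88 + 34*(-72) = 1/88 - 2448 = -215423/88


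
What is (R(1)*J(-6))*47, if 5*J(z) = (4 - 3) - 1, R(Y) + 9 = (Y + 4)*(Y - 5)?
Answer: 0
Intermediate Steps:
R(Y) = -9 + (-5 + Y)*(4 + Y) (R(Y) = -9 + (Y + 4)*(Y - 5) = -9 + (4 + Y)*(-5 + Y) = -9 + (-5 + Y)*(4 + Y))
J(z) = 0 (J(z) = ((4 - 3) - 1)/5 = (1 - 1)/5 = (⅕)*0 = 0)
(R(1)*J(-6))*47 = ((-29 + 1² - 1*1)*0)*47 = ((-29 + 1 - 1)*0)*47 = -29*0*47 = 0*47 = 0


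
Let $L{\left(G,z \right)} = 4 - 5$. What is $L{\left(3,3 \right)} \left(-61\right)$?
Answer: $61$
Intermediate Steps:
$L{\left(G,z \right)} = -1$
$L{\left(3,3 \right)} \left(-61\right) = \left(-1\right) \left(-61\right) = 61$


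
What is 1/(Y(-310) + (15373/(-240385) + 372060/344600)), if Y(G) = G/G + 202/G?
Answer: 25679368010/35029793731 ≈ 0.73307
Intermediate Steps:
Y(G) = 1 + 202/G
1/(Y(-310) + (15373/(-240385) + 372060/344600)) = 1/((202 - 310)/(-310) + (15373/(-240385) + 372060/344600)) = 1/(-1/310*(-108) + (15373*(-1/240385) + 372060*(1/344600))) = 1/(54/155 + (-15373/240385 + 18603/17230)) = 1/(54/155 + 841401073/828366710) = 1/(35029793731/25679368010) = 25679368010/35029793731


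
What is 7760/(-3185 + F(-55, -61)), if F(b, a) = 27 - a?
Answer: -7760/3097 ≈ -2.5056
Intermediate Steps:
7760/(-3185 + F(-55, -61)) = 7760/(-3185 + (27 - 1*(-61))) = 7760/(-3185 + (27 + 61)) = 7760/(-3185 + 88) = 7760/(-3097) = 7760*(-1/3097) = -7760/3097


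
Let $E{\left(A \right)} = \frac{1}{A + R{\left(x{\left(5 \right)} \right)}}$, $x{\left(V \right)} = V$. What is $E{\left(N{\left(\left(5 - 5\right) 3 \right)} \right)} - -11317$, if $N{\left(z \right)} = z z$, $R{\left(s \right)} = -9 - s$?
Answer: $\frac{158437}{14} \approx 11317.0$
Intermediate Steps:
$N{\left(z \right)} = z^{2}$
$E{\left(A \right)} = \frac{1}{-14 + A}$ ($E{\left(A \right)} = \frac{1}{A - 14} = \frac{1}{-14 + A}$)
$E{\left(N{\left(\left(5 - 5\right) 3 \right)} \right)} - -11317 = \frac{1}{-14 + \left(\left(5 - 5\right) 3\right)^{2}} - -11317 = \frac{1}{-14 + \left(0 \cdot 3\right)^{2}} + 11317 = \frac{1}{-14 + 0^{2}} + 11317 = \frac{1}{-14 + 0} + 11317 = \frac{1}{-14} + 11317 = - \frac{1}{14} + 11317 = \frac{158437}{14}$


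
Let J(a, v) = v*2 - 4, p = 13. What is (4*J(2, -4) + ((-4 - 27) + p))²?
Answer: 4356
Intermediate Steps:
J(a, v) = -4 + 2*v (J(a, v) = 2*v - 4 = -4 + 2*v)
(4*J(2, -4) + ((-4 - 27) + p))² = (4*(-4 + 2*(-4)) + ((-4 - 27) + 13))² = (4*(-4 - 8) + (-31 + 13))² = (4*(-12) - 18)² = (-48 - 18)² = (-66)² = 4356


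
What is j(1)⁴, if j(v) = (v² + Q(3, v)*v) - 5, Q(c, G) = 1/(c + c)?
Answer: 279841/1296 ≈ 215.93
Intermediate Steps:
Q(c, G) = 1/(2*c)
j(v) = -5 + v² + v/6 (j(v) = (v² + ((½)/3)*v) - 5 = (v² + ((½)*(⅓))*v) - 5 = (v² + v/6) - 5 = -5 + v² + v/6)
j(1)⁴ = (-5 + 1² + (⅙)*1)⁴ = (-5 + 1 + ⅙)⁴ = (-23/6)⁴ = 279841/1296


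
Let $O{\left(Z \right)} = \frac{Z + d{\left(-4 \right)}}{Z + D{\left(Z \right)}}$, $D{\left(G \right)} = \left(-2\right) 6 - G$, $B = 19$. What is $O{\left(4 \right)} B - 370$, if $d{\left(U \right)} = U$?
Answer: $-370$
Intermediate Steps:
$D{\left(G \right)} = -12 - G$
$O{\left(Z \right)} = \frac{1}{3} - \frac{Z}{12}$ ($O{\left(Z \right)} = \frac{Z - 4}{Z - \left(12 + Z\right)} = \frac{-4 + Z}{-12} = \left(-4 + Z\right) \left(- \frac{1}{12}\right) = \frac{1}{3} - \frac{Z}{12}$)
$O{\left(4 \right)} B - 370 = \left(\frac{1}{3} - \frac{1}{3}\right) 19 - 370 = 0 \cdot 19 - 370 = 0 - 370 = -370$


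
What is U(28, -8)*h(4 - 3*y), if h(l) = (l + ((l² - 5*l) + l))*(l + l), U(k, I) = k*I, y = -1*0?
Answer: -7168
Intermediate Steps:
y = 0
U(k, I) = I*k
h(l) = 2*l*(l² - 3*l) (h(l) = (l + (l² - 4*l))*(2*l) = (l² - 3*l)*(2*l) = 2*l*(l² - 3*l))
U(28, -8)*h(4 - 3*y) = (-8*28)*(2*(4 - 3*0)²*(-3 + (4 - 3*0))) = -448*(4 + 0)²*(-3 + (4 + 0)) = -448*4²*(-3 + 4) = -448*16 = -224*32 = -7168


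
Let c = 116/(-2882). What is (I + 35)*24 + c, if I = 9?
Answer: 1521638/1441 ≈ 1056.0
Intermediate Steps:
c = -58/1441 (c = 116*(-1/2882) = -58/1441 ≈ -0.040250)
(I + 35)*24 + c = (9 + 35)*24 - 58/1441 = 44*24 - 58/1441 = 1056 - 58/1441 = 1521638/1441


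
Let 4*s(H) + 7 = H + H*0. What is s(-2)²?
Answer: 81/16 ≈ 5.0625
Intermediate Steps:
s(H) = -7/4 + H/4 (s(H) = -7/4 + (H + H*0)/4 = -7/4 + (H + 0)/4 = -7/4 + H/4)
s(-2)² = (-7/4 + (¼)*(-2))² = (-7/4 - ½)² = (-9/4)² = 81/16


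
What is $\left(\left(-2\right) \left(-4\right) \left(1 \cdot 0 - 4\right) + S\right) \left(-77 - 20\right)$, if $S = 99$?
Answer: $-6499$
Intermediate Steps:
$\left(\left(-2\right) \left(-4\right) \left(1 \cdot 0 - 4\right) + S\right) \left(-77 - 20\right) = \left(\left(-2\right) \left(-4\right) \left(1 \cdot 0 - 4\right) + 99\right) \left(-77 - 20\right) = \left(8 \left(0 - 4\right) + 99\right) \left(-77 + \left(-35 + 15\right)\right) = \left(8 \left(-4\right) + 99\right) \left(-77 - 20\right) = \left(-32 + 99\right) \left(-97\right) = 67 \left(-97\right) = -6499$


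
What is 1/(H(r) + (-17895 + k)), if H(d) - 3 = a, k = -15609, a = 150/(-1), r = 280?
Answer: -1/33651 ≈ -2.9717e-5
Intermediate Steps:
a = -150 (a = 150*(-1) = -150)
H(d) = -147 (H(d) = 3 - 150 = -147)
1/(H(r) + (-17895 + k)) = 1/(-147 + (-17895 - 15609)) = 1/(-147 - 33504) = 1/(-33651) = -1/33651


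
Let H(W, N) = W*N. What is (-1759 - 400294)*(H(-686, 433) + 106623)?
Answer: 76556921995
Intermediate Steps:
H(W, N) = N*W
(-1759 - 400294)*(H(-686, 433) + 106623) = (-1759 - 400294)*(433*(-686) + 106623) = -402053*(-297038 + 106623) = -402053*(-190415) = 76556921995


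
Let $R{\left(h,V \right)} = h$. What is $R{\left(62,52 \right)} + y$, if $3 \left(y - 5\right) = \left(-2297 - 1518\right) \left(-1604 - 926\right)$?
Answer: $\frac{9652151}{3} \approx 3.2174 \cdot 10^{6}$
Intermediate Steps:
$y = \frac{9651965}{3}$ ($y = 5 + \frac{\left(-2297 - 1518\right) \left(-1604 - 926\right)}{3} = 5 + \frac{\left(-3815\right) \left(-2530\right)}{3} = 5 + \frac{1}{3} \cdot 9651950 = 5 + \frac{9651950}{3} = \frac{9651965}{3} \approx 3.2173 \cdot 10^{6}$)
$R{\left(62,52 \right)} + y = 62 + \frac{9651965}{3} = \frac{9652151}{3}$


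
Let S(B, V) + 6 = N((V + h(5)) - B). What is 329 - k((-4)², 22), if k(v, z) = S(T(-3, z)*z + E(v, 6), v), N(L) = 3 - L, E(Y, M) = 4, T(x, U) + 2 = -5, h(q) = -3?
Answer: 495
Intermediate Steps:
T(x, U) = -7 (T(x, U) = -2 - 5 = -7)
S(B, V) = B - V (S(B, V) = -6 + (3 - ((V - 3) - B)) = -6 + (3 - ((-3 + V) - B)) = -6 + (3 - (-3 + V - B)) = -6 + (3 + (3 + B - V)) = -6 + (6 + B - V) = B - V)
k(v, z) = 4 - v - 7*z (k(v, z) = (-7*z + 4) - v = (4 - 7*z) - v = 4 - v - 7*z)
329 - k((-4)², 22) = 329 - (4 - 1*(-4)² - 7*22) = 329 - (4 - 1*16 - 154) = 329 - (4 - 16 - 154) = 329 - 1*(-166) = 329 + 166 = 495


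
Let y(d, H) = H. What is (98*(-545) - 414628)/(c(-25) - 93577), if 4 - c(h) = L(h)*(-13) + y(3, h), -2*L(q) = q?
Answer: 936076/186771 ≈ 5.0119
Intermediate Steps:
L(q) = -q/2
c(h) = 4 - 15*h/2 (c(h) = 4 - (-h/2*(-13) + h) = 4 - (13*h/2 + h) = 4 - 15*h/2)
(98*(-545) - 414628)/(c(-25) - 93577) = (98*(-545) - 414628)/((4 - 15/2*(-25)) - 93577) = (-53410 - 414628)/((4 + 375/2) - 93577) = -468038/(383/2 - 93577) = -468038/(-186771/2) = -468038*(-2/186771) = 936076/186771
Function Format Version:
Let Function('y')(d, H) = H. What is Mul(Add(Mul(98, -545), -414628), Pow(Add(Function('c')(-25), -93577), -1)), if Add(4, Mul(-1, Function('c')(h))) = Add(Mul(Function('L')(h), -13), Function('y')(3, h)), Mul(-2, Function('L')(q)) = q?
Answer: Rational(936076, 186771) ≈ 5.0119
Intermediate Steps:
Function('L')(q) = Mul(Rational(-1, 2), q)
Function('c')(h) = Add(4, Mul(Rational(-15, 2), h)) (Function('c')(h) = Add(4, Mul(-1, Add(Mul(Mul(Rational(-1, 2), h), -13), h))) = Add(4, Mul(-1, Add(Mul(Rational(13, 2), h), h))) = Add(4, Mul(-1, Mul(Rational(15, 2), h))) = Add(4, Mul(Rational(-15, 2), h)))
Mul(Add(Mul(98, -545), -414628), Pow(Add(Function('c')(-25), -93577), -1)) = Mul(Add(Mul(98, -545), -414628), Pow(Add(Add(4, Mul(Rational(-15, 2), -25)), -93577), -1)) = Mul(Add(-53410, -414628), Pow(Add(Add(4, Rational(375, 2)), -93577), -1)) = Mul(-468038, Pow(Add(Rational(383, 2), -93577), -1)) = Mul(-468038, Pow(Rational(-186771, 2), -1)) = Mul(-468038, Rational(-2, 186771)) = Rational(936076, 186771)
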